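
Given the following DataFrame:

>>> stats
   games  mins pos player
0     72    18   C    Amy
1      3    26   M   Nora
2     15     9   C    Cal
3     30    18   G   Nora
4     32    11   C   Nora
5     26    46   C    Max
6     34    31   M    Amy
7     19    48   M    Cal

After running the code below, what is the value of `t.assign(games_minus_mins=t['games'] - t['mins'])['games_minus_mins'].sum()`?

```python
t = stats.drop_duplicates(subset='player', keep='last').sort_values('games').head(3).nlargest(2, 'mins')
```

drop duplicate player (keep=last):
   games  mins pos player
4     32    11   C   Nora
5     26    46   C    Max
6     34    31   M    Amy
7     19    48   M    Cal
sort by games:
   games  mins pos player
7     19    48   M    Cal
5     26    46   C    Max
4     32    11   C   Nora
6     34    31   M    Amy
take first 3 rows:
   games  mins pos player
7     19    48   M    Cal
5     26    46   C    Max
4     32    11   C   Nora
take 2 rows with largest mins:
   games  mins pos player
7     19    48   M    Cal
5     26    46   C    Max
add column games_minus_mins = t['games'] - t['mins']:
   games  mins pos player  games_minus_mins
7     19    48   M    Cal               -29
5     26    46   C    Max               -20
sum of column 'games_minus_mins' → -49

-49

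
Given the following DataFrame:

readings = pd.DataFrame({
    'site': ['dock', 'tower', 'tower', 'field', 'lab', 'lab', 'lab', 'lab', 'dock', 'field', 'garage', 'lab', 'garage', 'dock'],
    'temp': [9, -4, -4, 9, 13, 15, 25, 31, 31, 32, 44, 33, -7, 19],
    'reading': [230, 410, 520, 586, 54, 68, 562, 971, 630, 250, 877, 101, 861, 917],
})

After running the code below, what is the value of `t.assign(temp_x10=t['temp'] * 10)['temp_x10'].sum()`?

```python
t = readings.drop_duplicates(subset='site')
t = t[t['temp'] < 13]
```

140

drop duplicate site (keep=first):
      site  temp  reading
0     dock     9      230
1    tower    -4      410
3    field     9      586
4      lab    13       54
10  garage    44      877
filter rows where temp < 13:
    site  temp  reading
0   dock     9      230
1  tower    -4      410
3  field     9      586
add column temp_x10 = t['temp'] * 10:
    site  temp  reading  temp_x10
0   dock     9      230        90
1  tower    -4      410       -40
3  field     9      586        90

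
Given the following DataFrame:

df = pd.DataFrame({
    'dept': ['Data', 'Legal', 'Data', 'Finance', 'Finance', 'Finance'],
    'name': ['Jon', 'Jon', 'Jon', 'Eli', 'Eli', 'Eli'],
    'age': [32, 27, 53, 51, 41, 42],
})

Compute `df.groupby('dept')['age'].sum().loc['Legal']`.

27

group by dept, sum of age:
dept
Data        85
Finance    134
Legal       27
Name: age, dtype: int64
Hence 27.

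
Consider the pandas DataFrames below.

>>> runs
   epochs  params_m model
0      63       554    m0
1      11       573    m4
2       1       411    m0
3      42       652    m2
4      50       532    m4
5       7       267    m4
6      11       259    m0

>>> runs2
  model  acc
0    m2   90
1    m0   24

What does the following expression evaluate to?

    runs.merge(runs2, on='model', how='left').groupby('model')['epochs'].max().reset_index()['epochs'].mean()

51.6666666667

merge on 'model' (how='left') → 7 rows:
   epochs  params_m model   acc
0      63       554    m0  24.0
1      11       573    m4   NaN
2       1       411    m0  24.0
3      42       652    m2  90.0
4      50       532    m4   NaN
5       7       267    m4   NaN
6      11       259    m0  24.0
group by model, max of epochs:
model
m0    63
m2    42
m4    50
Name: epochs, dtype: int64
reset_index():
  model  epochs
0    m0      63
1    m2      42
2    m4      50
mean of column 'epochs' → 51.6666666667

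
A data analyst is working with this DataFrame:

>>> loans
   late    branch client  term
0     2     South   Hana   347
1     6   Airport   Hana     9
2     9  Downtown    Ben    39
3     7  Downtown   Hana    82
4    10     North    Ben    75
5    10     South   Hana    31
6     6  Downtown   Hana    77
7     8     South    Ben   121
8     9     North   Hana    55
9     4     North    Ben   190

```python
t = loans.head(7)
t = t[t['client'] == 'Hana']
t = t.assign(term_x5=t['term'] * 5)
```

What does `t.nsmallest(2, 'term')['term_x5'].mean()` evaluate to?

100.0

take first 7 rows:
   late    branch client  term
0     2     South   Hana   347
1     6   Airport   Hana     9
2     9  Downtown    Ben    39
3     7  Downtown   Hana    82
4    10     North    Ben    75
5    10     South   Hana    31
6     6  Downtown   Hana    77
filter rows where client == 'Hana':
   late    branch client  term
0     2     South   Hana   347
1     6   Airport   Hana     9
3     7  Downtown   Hana    82
5    10     South   Hana    31
6     6  Downtown   Hana    77
add column term_x5 = t['term'] * 5:
   late    branch client  term  term_x5
0     2     South   Hana   347     1735
1     6   Airport   Hana     9       45
3     7  Downtown   Hana    82      410
5    10     South   Hana    31      155
6     6  Downtown   Hana    77      385
take 2 rows with smallest term:
   late   branch client  term  term_x5
1     6  Airport   Hana     9       45
5    10    South   Hana    31      155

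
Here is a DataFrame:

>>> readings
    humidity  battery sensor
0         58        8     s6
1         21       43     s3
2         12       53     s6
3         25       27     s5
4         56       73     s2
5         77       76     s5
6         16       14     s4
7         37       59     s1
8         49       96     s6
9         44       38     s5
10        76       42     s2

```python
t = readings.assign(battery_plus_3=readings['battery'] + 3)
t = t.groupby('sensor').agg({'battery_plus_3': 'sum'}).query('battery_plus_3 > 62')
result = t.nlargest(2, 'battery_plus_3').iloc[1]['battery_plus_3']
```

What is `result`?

150

add column battery_plus_3 = readings['battery'] + 3:
    humidity  battery sensor  battery_plus_3
0         58        8     s6              11
1         21       43     s3              46
2         12       53     s6              56
3         25       27     s5              30
4         56       73     s2              76
5         77       76     s5              79
6         16       14     s4              17
7         37       59     s1              62
8         49       96     s6              99
9         44       38     s5              41
10        76       42     s2              45
group by sensor, sum of battery_plus_3:
        battery_plus_3
sensor                
s1                  62
s2                 121
s3                  46
s4                  17
s5                 150
s6                 166
filter rows where battery_plus_3 > 62:
        battery_plus_3
sensor                
s2                 121
s5                 150
s6                 166
take 2 rows with largest battery_plus_3:
        battery_plus_3
sensor                
s6                 166
s5                 150
value at position 1, column 'battery_plus_3' → 150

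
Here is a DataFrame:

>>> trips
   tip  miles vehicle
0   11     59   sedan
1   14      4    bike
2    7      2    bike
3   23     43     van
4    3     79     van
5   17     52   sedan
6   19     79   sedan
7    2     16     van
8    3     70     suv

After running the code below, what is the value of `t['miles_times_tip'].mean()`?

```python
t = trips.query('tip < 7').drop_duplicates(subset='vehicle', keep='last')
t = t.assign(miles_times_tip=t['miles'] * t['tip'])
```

filter rows where tip < 7:
   tip  miles vehicle
4    3     79     van
7    2     16     van
8    3     70     suv
drop duplicate vehicle (keep=last):
   tip  miles vehicle
7    2     16     van
8    3     70     suv
add column miles_times_tip = t['miles'] * t['tip']:
   tip  miles vehicle  miles_times_tip
7    2     16     van               32
8    3     70     suv              210
Then the mean of column 'miles_times_tip': 121.0

121.0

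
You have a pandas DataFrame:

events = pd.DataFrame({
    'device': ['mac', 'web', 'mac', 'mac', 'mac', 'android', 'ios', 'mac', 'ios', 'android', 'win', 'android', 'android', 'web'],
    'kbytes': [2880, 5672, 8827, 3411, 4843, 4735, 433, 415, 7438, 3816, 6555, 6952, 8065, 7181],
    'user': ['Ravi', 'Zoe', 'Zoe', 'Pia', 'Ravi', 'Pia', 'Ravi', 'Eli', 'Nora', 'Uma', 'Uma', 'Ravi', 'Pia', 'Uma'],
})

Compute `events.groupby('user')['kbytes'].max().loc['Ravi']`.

6952

group by user, max of kbytes:
user
Eli      415
Nora    7438
Pia     8065
Ravi    6952
Uma     7181
Zoe     8827
Name: kbytes, dtype: int64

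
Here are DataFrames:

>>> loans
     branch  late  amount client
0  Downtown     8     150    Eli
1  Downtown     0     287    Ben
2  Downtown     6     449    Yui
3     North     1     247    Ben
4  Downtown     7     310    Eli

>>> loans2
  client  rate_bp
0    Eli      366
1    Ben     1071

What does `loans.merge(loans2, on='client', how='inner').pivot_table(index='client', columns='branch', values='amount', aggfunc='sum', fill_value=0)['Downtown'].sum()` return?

747

merge on 'client' (how='inner') → 4 rows:
     branch  late  amount client  rate_bp
0  Downtown     8     150    Eli      366
1  Downtown     0     287    Ben     1071
2     North     1     247    Ben     1071
3  Downtown     7     310    Eli      366
pivot: rows=client, cols=branch, sum(amount):
branch  Downtown  North
client                 
Ben          287    247
Eli          460      0
Then the sum of column 'Downtown': 747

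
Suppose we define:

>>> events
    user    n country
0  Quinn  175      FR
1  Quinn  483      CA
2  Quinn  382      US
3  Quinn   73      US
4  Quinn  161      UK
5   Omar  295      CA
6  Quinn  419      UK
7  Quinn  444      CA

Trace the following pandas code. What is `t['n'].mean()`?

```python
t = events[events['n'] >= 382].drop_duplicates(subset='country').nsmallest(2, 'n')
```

filter rows where n >= 382:
    user    n country
1  Quinn  483      CA
2  Quinn  382      US
6  Quinn  419      UK
7  Quinn  444      CA
drop duplicate country (keep=first):
    user    n country
1  Quinn  483      CA
2  Quinn  382      US
6  Quinn  419      UK
take 2 rows with smallest n:
    user    n country
2  Quinn  382      US
6  Quinn  419      UK

400.5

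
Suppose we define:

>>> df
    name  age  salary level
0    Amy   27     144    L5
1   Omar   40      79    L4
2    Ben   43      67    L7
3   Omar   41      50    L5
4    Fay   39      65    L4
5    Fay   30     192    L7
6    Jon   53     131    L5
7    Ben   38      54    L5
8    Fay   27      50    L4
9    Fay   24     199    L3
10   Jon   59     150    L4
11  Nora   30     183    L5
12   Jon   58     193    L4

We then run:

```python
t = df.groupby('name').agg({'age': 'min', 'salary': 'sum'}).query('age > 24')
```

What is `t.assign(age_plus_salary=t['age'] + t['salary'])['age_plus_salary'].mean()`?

group by name: min(age), sum(salary):
      age  salary
name             
Amy    27     144
Ben    38     121
Fay    24     506
Jon    53     474
Nora   30     183
Omar   40     129
filter rows where age > 24:
      age  salary
name             
Amy    27     144
Ben    38     121
Jon    53     474
Nora   30     183
Omar   40     129
add column age_plus_salary = t['age'] + t['salary']:
      age  salary  age_plus_salary
name                              
Amy    27     144              171
Ben    38     121              159
Jon    53     474              527
Nora   30     183              213
Omar   40     129              169
The mean of column 'age_plus_salary' is 247.8.

247.8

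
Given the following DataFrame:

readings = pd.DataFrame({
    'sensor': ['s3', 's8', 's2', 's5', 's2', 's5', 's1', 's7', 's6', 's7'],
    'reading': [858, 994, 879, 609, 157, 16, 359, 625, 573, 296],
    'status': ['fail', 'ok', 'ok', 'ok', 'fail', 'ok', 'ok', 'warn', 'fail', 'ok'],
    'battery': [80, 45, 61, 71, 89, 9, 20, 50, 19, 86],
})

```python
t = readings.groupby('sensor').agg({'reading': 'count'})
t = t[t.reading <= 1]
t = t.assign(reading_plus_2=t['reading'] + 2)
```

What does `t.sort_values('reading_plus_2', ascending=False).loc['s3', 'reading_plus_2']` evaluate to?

group by sensor, count of reading:
        reading
sensor         
s1            1
s2            2
s3            1
s5            2
s6            1
s7            2
s8            1
filter rows where reading <= 1:
        reading
sensor         
s1            1
s3            1
s6            1
s8            1
add column reading_plus_2 = t['reading'] + 2:
        reading  reading_plus_2
sensor                         
s1            1               3
s3            1               3
s6            1               3
s8            1               3
sort by reading_plus_2 descending:
        reading  reading_plus_2
sensor                         
s1            1               3
s3            1               3
s6            1               3
s8            1               3
So loc['s3', 'reading_plus_2'] = 3.

3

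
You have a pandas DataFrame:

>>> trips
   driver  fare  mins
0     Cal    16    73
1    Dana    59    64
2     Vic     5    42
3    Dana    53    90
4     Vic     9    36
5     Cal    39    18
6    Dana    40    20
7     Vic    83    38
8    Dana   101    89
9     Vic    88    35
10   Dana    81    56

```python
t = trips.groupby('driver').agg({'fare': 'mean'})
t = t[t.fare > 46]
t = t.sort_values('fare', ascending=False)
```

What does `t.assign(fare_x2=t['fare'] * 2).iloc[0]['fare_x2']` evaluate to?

133.6

group by driver, mean of fare:
         fare
driver       
Cal     27.50
Dana    66.80
Vic     46.25
filter rows where fare > 46:
         fare
driver       
Dana    66.80
Vic     46.25
sort by fare descending:
         fare
driver       
Dana    66.80
Vic     46.25
add column fare_x2 = t['fare'] * 2:
         fare  fare_x2
driver                
Dana    66.80    133.6
Vic     46.25     92.5
The value at position 0, column 'fare_x2' is 133.6.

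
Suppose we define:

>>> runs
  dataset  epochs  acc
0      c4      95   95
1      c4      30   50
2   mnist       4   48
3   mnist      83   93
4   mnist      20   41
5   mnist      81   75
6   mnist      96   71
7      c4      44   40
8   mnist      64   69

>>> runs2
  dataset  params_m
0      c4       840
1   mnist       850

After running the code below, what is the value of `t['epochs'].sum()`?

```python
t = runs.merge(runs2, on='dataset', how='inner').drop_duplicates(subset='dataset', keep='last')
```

108

merge on 'dataset' (how='inner') → 9 rows:
  dataset  epochs  acc  params_m
0      c4      95   95       840
1      c4      30   50       840
2   mnist       4   48       850
3   mnist      83   93       850
4   mnist      20   41       850
5   mnist      81   75       850
6   mnist      96   71       850
7      c4      44   40       840
8   mnist      64   69       850
drop duplicate dataset (keep=last):
  dataset  epochs  acc  params_m
7      c4      44   40       840
8   mnist      64   69       850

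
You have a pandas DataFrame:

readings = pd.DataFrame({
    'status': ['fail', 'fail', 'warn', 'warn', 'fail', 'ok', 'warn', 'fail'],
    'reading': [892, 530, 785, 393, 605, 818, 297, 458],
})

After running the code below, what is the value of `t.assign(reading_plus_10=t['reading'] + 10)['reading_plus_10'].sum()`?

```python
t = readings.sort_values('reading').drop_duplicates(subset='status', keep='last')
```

2525

sort by reading:
  status  reading
6   warn      297
3   warn      393
7   fail      458
1   fail      530
4   fail      605
2   warn      785
5     ok      818
0   fail      892
drop duplicate status (keep=last):
  status  reading
2   warn      785
5     ok      818
0   fail      892
add column reading_plus_10 = t['reading'] + 10:
  status  reading  reading_plus_10
2   warn      785              795
5     ok      818              828
0   fail      892              902
Finally, sum of column 'reading_plus_10' = 2525.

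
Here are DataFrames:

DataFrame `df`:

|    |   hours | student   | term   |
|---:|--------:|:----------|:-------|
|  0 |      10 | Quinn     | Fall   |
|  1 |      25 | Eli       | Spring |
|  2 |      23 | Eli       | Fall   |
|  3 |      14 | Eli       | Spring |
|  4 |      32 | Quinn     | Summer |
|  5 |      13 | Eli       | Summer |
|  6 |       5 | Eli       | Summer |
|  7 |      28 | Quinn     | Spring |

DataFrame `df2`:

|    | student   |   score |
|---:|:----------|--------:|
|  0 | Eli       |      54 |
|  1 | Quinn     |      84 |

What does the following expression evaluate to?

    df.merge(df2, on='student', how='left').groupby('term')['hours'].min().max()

14

merge on 'student' (how='left') → 8 rows:
   hours student    term  score
0     10   Quinn    Fall     84
1     25     Eli  Spring     54
2     23     Eli    Fall     54
3     14     Eli  Spring     54
4     32   Quinn  Summer     84
5     13     Eli  Summer     54
6      5     Eli  Summer     54
7     28   Quinn  Spring     84
group by term, min of hours:
term
Fall      10
Spring    14
Summer     5
Name: hours, dtype: int64
Then the max of the resulting series: 14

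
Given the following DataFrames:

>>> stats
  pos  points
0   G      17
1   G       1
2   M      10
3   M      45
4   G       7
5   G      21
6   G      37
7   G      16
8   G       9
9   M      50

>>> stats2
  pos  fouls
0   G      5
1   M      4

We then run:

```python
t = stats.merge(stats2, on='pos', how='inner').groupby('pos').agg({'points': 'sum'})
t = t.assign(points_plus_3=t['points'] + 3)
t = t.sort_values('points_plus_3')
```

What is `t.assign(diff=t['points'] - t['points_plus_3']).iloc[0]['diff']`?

merge on 'pos' (how='inner') → 10 rows:
  pos  points  fouls
0   G      17      5
1   G       1      5
2   M      10      4
3   M      45      4
4   G       7      5
5   G      21      5
6   G      37      5
7   G      16      5
8   G       9      5
9   M      50      4
group by pos, sum of points:
     points
pos        
G       108
M       105
add column points_plus_3 = t['points'] + 3:
     points  points_plus_3
pos                       
G       108            111
M       105            108
sort by points_plus_3:
     points  points_plus_3
pos                       
M       105            108
G       108            111
add column diff = t['points'] - t['points_plus_3']:
     points  points_plus_3  diff
pos                             
M       105            108    -3
G       108            111    -3
value at position 0, column 'diff' → -3

-3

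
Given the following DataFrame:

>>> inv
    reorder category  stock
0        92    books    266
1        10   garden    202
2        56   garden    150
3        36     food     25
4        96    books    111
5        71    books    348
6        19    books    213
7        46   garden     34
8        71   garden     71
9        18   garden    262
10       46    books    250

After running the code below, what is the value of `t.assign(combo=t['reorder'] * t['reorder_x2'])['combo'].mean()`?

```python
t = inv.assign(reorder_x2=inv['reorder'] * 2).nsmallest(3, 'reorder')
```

523.333333333

add column reorder_x2 = inv['reorder'] * 2:
    reorder category  stock  reorder_x2
0        92    books    266         184
1        10   garden    202          20
2        56   garden    150         112
3        36     food     25          72
4        96    books    111         192
5        71    books    348         142
6        19    books    213          38
7        46   garden     34          92
8        71   garden     71         142
9        18   garden    262          36
10       46    books    250          92
take 3 rows with smallest reorder:
   reorder category  stock  reorder_x2
1       10   garden    202          20
9       18   garden    262          36
6       19    books    213          38
add column combo = t['reorder'] * t['reorder_x2']:
   reorder category  stock  reorder_x2  combo
1       10   garden    202          20    200
9       18   garden    262          36    648
6       19    books    213          38    722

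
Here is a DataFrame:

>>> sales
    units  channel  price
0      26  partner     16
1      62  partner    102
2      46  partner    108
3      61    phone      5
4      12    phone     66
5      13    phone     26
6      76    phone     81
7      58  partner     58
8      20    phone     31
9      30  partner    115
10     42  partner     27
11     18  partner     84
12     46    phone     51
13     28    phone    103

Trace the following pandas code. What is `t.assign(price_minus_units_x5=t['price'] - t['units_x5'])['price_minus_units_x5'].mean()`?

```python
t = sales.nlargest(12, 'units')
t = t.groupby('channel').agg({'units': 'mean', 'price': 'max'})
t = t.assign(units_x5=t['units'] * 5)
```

take 12 rows with largest units:
    units  channel  price
6      76    phone     81
1      62  partner    102
3      61    phone      5
7      58  partner     58
2      46  partner    108
12     46    phone     51
10     42  partner     27
9      30  partner    115
13     28    phone    103
0      26  partner     16
8      20    phone     31
11     18  partner     84
group by channel: mean(units), max(price):
             units  price
channel                  
partner  40.285714    115
phone    46.200000    103
add column units_x5 = t['units'] * 5:
             units  price    units_x5
channel                              
partner  40.285714    115  201.428571
phone    46.200000    103  231.000000
add column price_minus_units_x5 = t['price'] - t['units_x5']:
             units  price    units_x5  price_minus_units_x5
channel                                                    
partner  40.285714    115  201.428571            -86.428571
phone    46.200000    103  231.000000           -128.000000
The mean of column 'price_minus_units_x5' is -107.214285714.

-107.214285714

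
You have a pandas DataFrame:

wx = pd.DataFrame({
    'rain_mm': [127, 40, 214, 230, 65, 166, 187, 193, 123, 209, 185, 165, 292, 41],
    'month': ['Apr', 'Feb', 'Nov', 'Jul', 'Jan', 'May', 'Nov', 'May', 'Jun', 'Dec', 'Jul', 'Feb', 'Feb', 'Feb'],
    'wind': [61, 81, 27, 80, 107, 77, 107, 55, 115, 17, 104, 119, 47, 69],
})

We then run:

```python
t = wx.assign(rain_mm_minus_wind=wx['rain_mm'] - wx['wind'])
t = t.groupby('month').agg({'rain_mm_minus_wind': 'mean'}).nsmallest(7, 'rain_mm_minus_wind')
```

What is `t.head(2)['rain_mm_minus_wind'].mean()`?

-17.0

add column rain_mm_minus_wind = wx['rain_mm'] - wx['wind']:
    rain_mm month  wind  rain_mm_minus_wind
0       127   Apr    61                  66
1        40   Feb    81                 -41
2       214   Nov    27                 187
3       230   Jul    80                 150
4        65   Jan   107                 -42
5       166   May    77                  89
6       187   Nov   107                  80
7       193   May    55                 138
8       123   Jun   115                   8
9       209   Dec    17                 192
10      185   Jul   104                  81
11      165   Feb   119                  46
12      292   Feb    47                 245
13       41   Feb    69                 -28
group by month, mean of rain_mm_minus_wind:
       rain_mm_minus_wind
month                    
Apr                  66.0
Dec                 192.0
Feb                  55.5
Jan                 -42.0
Jul                 115.5
Jun                   8.0
May                 113.5
Nov                 133.5
take 7 rows with smallest rain_mm_minus_wind:
       rain_mm_minus_wind
month                    
Jan                 -42.0
Jun                   8.0
Feb                  55.5
Apr                  66.0
May                 113.5
Jul                 115.5
Nov                 133.5
take first 2 rows:
       rain_mm_minus_wind
month                    
Jan                 -42.0
Jun                   8.0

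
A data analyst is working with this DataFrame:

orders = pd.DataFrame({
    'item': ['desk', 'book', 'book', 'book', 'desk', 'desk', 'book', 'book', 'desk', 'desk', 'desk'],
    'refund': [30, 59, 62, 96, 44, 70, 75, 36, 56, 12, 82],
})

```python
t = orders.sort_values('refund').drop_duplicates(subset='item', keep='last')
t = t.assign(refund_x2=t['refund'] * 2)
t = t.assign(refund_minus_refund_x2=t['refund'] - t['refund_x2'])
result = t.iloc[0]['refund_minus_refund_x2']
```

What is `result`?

-82

sort by refund:
    item  refund
9   desk      12
0   desk      30
7   book      36
4   desk      44
8   desk      56
1   book      59
2   book      62
5   desk      70
6   book      75
10  desk      82
3   book      96
drop duplicate item (keep=last):
    item  refund
10  desk      82
3   book      96
add column refund_x2 = t['refund'] * 2:
    item  refund  refund_x2
10  desk      82        164
3   book      96        192
add column refund_minus_refund_x2 = t['refund'] - t['refund_x2']:
    item  refund  refund_x2  refund_minus_refund_x2
10  desk      82        164                     -82
3   book      96        192                     -96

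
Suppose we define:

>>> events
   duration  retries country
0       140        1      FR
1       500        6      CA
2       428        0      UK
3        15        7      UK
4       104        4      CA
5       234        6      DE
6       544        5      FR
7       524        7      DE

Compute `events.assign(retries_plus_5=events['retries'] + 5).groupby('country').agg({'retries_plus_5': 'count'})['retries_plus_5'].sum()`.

8

add column retries_plus_5 = events['retries'] + 5:
   duration  retries country  retries_plus_5
0       140        1      FR               6
1       500        6      CA              11
2       428        0      UK               5
3        15        7      UK              12
4       104        4      CA               9
5       234        6      DE              11
6       544        5      FR              10
7       524        7      DE              12
group by country, count of retries_plus_5:
         retries_plus_5
country                
CA                    2
DE                    2
FR                    2
UK                    2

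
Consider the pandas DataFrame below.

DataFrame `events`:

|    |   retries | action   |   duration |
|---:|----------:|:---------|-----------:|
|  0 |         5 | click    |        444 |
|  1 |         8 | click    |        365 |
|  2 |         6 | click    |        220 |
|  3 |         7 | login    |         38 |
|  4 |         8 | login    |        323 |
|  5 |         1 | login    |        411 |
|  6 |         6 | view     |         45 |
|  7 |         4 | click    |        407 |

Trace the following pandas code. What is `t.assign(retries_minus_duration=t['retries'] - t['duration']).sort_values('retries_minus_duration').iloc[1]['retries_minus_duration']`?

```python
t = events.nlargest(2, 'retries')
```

take 2 rows with largest retries:
   retries action  duration
1        8  click       365
4        8  login       323
add column retries_minus_duration = t['retries'] - t['duration']:
   retries action  duration  retries_minus_duration
1        8  click       365                    -357
4        8  login       323                    -315
sort by retries_minus_duration:
   retries action  duration  retries_minus_duration
1        8  click       365                    -357
4        8  login       323                    -315

-315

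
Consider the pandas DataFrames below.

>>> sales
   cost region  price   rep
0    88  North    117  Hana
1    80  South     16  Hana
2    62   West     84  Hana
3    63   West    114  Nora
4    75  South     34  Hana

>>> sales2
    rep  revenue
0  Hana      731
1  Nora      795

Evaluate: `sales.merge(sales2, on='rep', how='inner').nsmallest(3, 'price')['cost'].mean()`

merge on 'rep' (how='inner') → 5 rows:
   cost region  price   rep  revenue
0    88  North    117  Hana      731
1    80  South     16  Hana      731
2    62   West     84  Hana      731
3    63   West    114  Nora      795
4    75  South     34  Hana      731
take 3 rows with smallest price:
   cost region  price   rep  revenue
1    80  South     16  Hana      731
4    75  South     34  Hana      731
2    62   West     84  Hana      731
The mean of column 'cost' is 72.3333333333.

72.3333333333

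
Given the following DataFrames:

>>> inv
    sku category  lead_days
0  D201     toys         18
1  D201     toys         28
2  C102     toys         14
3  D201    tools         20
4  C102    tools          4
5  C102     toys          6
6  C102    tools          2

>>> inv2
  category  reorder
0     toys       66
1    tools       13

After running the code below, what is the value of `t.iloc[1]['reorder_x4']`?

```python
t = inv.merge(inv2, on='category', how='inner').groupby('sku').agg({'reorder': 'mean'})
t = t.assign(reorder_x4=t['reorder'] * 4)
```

193.333333333

merge on 'category' (how='inner') → 7 rows:
    sku category  lead_days  reorder
0  D201     toys         18       66
1  D201     toys         28       66
2  C102     toys         14       66
3  D201    tools         20       13
4  C102    tools          4       13
5  C102     toys          6       66
6  C102    tools          2       13
group by sku, mean of reorder:
        reorder
sku            
C102  39.500000
D201  48.333333
add column reorder_x4 = t['reorder'] * 4:
        reorder  reorder_x4
sku                        
C102  39.500000  158.000000
D201  48.333333  193.333333
The value at position 1, column 'reorder_x4' is 193.333333333.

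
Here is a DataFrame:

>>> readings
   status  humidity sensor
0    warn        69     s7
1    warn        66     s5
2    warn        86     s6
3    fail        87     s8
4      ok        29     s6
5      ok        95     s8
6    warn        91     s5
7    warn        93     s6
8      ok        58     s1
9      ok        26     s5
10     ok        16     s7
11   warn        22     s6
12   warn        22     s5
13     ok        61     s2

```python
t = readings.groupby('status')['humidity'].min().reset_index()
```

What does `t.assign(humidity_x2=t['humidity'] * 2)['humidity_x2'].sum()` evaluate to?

group by status, min of humidity:
status
fail    87
ok      16
warn    22
Name: humidity, dtype: int64
reset_index():
  status  humidity
0   fail        87
1     ok        16
2   warn        22
add column humidity_x2 = t['humidity'] * 2:
  status  humidity  humidity_x2
0   fail        87          174
1     ok        16           32
2   warn        22           44
Hence 250.

250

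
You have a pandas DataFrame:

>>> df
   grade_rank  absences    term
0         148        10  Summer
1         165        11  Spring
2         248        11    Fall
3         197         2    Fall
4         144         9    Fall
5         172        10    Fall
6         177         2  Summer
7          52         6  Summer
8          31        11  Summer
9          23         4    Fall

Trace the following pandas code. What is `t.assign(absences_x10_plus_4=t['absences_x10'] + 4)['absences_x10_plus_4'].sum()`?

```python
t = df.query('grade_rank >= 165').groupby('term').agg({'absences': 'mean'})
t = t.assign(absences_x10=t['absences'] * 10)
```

filter rows where grade_rank >= 165:
   grade_rank  absences    term
1         165        11  Spring
2         248        11    Fall
3         197         2    Fall
5         172        10    Fall
6         177         2  Summer
group by term, mean of absences:
         absences
term             
Fall     7.666667
Spring  11.000000
Summer   2.000000
add column absences_x10 = t['absences'] * 10:
         absences  absences_x10
term                           
Fall     7.666667     76.666667
Spring  11.000000    110.000000
Summer   2.000000     20.000000
add column absences_x10_plus_4 = t['absences_x10'] + 4:
         absences  absences_x10  absences_x10_plus_4
term                                                
Fall     7.666667     76.666667            80.666667
Spring  11.000000    110.000000           114.000000
Summer   2.000000     20.000000            24.000000

218.666666667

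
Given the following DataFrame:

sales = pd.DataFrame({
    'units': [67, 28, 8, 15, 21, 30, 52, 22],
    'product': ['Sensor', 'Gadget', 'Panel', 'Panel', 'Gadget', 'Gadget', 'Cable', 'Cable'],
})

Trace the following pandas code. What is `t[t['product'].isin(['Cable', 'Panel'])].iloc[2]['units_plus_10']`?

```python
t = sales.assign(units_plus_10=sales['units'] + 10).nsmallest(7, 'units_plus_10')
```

add column units_plus_10 = sales['units'] + 10:
   units product  units_plus_10
0     67  Sensor             77
1     28  Gadget             38
2      8   Panel             18
3     15   Panel             25
4     21  Gadget             31
5     30  Gadget             40
6     52   Cable             62
7     22   Cable             32
take 7 rows with smallest units_plus_10:
   units product  units_plus_10
2      8   Panel             18
3     15   Panel             25
4     21  Gadget             31
7     22   Cable             32
1     28  Gadget             38
5     30  Gadget             40
6     52   Cable             62
filter rows where product in ['Cable', 'Panel']:
   units product  units_plus_10
2      8   Panel             18
3     15   Panel             25
7     22   Cable             32
6     52   Cable             62

32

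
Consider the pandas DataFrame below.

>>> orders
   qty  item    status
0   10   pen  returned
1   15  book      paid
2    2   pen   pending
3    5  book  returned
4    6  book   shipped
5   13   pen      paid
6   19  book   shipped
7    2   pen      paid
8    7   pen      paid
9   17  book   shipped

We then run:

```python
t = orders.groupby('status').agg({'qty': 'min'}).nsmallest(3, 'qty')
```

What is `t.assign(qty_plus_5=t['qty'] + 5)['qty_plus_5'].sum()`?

group by status, min of qty:
          qty
status       
paid        2
pending     2
returned    5
shipped     6
take 3 rows with smallest qty:
          qty
status       
paid        2
pending     2
returned    5
add column qty_plus_5 = t['qty'] + 5:
          qty  qty_plus_5
status                   
paid        2           7
pending     2           7
returned    5          10

24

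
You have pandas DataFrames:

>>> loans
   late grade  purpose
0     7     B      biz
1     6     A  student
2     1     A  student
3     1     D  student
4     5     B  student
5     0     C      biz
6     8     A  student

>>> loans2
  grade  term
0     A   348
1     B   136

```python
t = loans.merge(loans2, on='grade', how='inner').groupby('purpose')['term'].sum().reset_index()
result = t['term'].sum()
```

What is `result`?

1316

merge on 'grade' (how='inner') → 5 rows:
   late grade  purpose  term
0     7     B      biz   136
1     6     A  student   348
2     1     A  student   348
3     5     B  student   136
4     8     A  student   348
group by purpose, sum of term:
purpose
biz         136
student    1180
Name: term, dtype: int64
reset_index():
   purpose  term
0      biz   136
1  student  1180
Taking the sum of column 'term' gives 1316.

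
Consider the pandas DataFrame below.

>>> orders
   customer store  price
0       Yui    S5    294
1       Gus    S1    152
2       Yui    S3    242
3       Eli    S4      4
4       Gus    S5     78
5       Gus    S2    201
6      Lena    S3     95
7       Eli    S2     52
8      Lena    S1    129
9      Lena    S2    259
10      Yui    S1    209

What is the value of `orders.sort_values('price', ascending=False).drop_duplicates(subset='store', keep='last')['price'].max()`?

129

sort by price descending:
   customer store  price
0       Yui    S5    294
9      Lena    S2    259
2       Yui    S3    242
10      Yui    S1    209
5       Gus    S2    201
1       Gus    S1    152
8      Lena    S1    129
6      Lena    S3     95
4       Gus    S5     78
7       Eli    S2     52
3       Eli    S4      4
drop duplicate store (keep=last):
  customer store  price
8     Lena    S1    129
6     Lena    S3     95
4      Gus    S5     78
7      Eli    S2     52
3      Eli    S4      4
So max() = 129.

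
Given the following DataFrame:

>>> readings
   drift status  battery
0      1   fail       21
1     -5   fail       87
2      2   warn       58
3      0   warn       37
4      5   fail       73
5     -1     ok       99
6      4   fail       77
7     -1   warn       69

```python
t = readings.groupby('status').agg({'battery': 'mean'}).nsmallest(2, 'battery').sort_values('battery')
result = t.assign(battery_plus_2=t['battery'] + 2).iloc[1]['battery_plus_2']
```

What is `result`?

group by status, mean of battery:
          battery
status           
fail    64.500000
ok      99.000000
warn    54.666667
take 2 rows with smallest battery:
          battery
status           
warn    54.666667
fail    64.500000
sort by battery:
          battery
status           
warn    54.666667
fail    64.500000
add column battery_plus_2 = t['battery'] + 2:
          battery  battery_plus_2
status                           
warn    54.666667       56.666667
fail    64.500000       66.500000
Taking the value at position 1, column 'battery_plus_2' gives 66.5.

66.5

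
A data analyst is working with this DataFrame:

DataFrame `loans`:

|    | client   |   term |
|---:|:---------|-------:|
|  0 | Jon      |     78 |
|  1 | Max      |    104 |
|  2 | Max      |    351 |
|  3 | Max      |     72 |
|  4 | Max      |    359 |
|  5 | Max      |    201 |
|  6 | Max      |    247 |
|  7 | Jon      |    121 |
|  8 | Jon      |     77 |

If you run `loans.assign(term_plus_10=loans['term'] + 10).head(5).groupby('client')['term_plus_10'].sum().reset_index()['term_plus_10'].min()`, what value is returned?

88

add column term_plus_10 = loans['term'] + 10:
  client  term  term_plus_10
0    Jon    78            88
1    Max   104           114
2    Max   351           361
3    Max    72            82
4    Max   359           369
5    Max   201           211
6    Max   247           257
7    Jon   121           131
8    Jon    77            87
take first 5 rows:
  client  term  term_plus_10
0    Jon    78            88
1    Max   104           114
2    Max   351           361
3    Max    72            82
4    Max   359           369
group by client, sum of term_plus_10:
client
Jon     88
Max    926
Name: term_plus_10, dtype: int64
reset_index():
  client  term_plus_10
0    Jon            88
1    Max           926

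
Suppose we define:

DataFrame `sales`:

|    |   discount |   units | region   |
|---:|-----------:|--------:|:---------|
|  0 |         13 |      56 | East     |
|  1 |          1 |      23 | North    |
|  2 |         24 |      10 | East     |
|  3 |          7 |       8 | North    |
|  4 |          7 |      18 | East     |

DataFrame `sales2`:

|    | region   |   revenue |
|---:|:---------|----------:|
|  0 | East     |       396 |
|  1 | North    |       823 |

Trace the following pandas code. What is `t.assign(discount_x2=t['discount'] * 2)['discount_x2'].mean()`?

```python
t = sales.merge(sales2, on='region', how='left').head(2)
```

14.0

merge on 'region' (how='left') → 5 rows:
   discount  units region  revenue
0        13     56   East      396
1         1     23  North      823
2        24     10   East      396
3         7      8  North      823
4         7     18   East      396
take first 2 rows:
   discount  units region  revenue
0        13     56   East      396
1         1     23  North      823
add column discount_x2 = t['discount'] * 2:
   discount  units region  revenue  discount_x2
0        13     56   East      396           26
1         1     23  North      823            2
So mean() = 14.0.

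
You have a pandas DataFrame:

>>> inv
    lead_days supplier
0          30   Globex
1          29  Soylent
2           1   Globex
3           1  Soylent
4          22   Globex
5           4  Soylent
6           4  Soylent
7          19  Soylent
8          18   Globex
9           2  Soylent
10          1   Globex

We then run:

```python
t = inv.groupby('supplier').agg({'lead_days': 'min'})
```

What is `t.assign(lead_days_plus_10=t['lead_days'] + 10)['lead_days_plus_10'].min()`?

11

group by supplier, min of lead_days:
          lead_days
supplier           
Globex            1
Soylent           1
add column lead_days_plus_10 = t['lead_days'] + 10:
          lead_days  lead_days_plus_10
supplier                              
Globex            1                 11
Soylent           1                 11
So min() = 11.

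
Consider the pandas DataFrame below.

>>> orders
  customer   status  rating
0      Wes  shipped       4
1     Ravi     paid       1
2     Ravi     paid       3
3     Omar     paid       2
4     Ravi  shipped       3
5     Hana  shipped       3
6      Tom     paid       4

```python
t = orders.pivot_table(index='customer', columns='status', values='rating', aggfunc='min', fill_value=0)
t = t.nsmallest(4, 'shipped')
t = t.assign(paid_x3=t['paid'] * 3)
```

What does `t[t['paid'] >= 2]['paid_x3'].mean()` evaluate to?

9.0

pivot: rows=customer, cols=status, min(rating):
status    paid  shipped
customer               
Hana         0        3
Omar         2        0
Ravi         1        3
Tom          4        0
Wes          0        4
take 4 rows with smallest shipped:
status    paid  shipped
customer               
Omar         2        0
Tom          4        0
Hana         0        3
Ravi         1        3
add column paid_x3 = t['paid'] * 3:
status    paid  shipped  paid_x3
customer                        
Omar         2        0        6
Tom          4        0       12
Hana         0        3        0
Ravi         1        3        3
filter rows where paid >= 2:
status    paid  shipped  paid_x3
customer                        
Omar         2        0        6
Tom          4        0       12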